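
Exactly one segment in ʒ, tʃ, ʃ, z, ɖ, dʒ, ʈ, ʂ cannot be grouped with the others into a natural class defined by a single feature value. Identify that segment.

z

[anterior] groups all but one: /ʃ, ʈ, dʒ, ɖ, ʂ, tʃ, ʒ/ share [-anterior] while /z/ (voiced alveolar fricative) alone is [+anterior]. Removing any other segment would not leave a single-feature class that excludes it.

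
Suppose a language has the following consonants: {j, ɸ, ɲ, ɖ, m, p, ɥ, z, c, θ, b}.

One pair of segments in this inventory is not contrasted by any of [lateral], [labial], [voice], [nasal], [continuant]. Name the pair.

z, j

On the given features, /z/ and /j/ have an identical profile: [-lateral], [-labial], [+voice], [-nasal], [+continuant]. No other two segments in the inventory coincide on all 5 features. (They do differ in [sonorant], [strident] and [dorsal], which are not among the given features.)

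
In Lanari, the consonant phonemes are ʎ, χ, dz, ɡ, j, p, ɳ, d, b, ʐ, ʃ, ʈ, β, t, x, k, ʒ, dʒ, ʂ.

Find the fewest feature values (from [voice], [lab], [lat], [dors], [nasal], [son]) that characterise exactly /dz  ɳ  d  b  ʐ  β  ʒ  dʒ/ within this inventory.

[+voice, -dors]

The class [+voice], [-dorsal] has exactly /dz, ɳ, d, b, ʐ, β, ʒ, dʒ/ as its extension in this inventory. No smaller conjunction from the listed features achieves this: [-dorsal] alone would also admit /p, ʃ, ʈ, t, …/; [+voice] alone would also admit /ʎ, ɡ, j/; and checking the remaining single features turns up none with this extension.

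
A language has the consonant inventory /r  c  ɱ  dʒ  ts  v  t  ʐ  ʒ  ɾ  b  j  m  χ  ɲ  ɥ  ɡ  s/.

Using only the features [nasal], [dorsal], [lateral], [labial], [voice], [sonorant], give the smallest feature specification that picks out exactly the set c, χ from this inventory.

/c, χ/ are all [−voice], [+dorsal], and no other segment in the inventory matches both values. Dropping any one of them over-generates: [+dorsal] alone would also admit /j, ɲ, ɥ, ɡ/; [−voice] alone would also admit /ts, t, s/. No other single listed feature picks out exactly this set either, so fewer than two features will not do.

[−voice, +dorsal]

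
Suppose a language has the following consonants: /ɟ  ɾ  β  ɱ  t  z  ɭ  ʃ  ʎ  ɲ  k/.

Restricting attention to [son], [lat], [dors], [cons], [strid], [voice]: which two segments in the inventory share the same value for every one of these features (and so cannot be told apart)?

On the given features, /ɾ/ and /ɱ/ have an identical profile: [+sonorant], [−lateral], [−dorsal], [+consonantal], [−strident], [+voice]. No other two segments in the inventory coincide on all 6 features. (They do differ in [nasal], [labial] and [coronal], which are not among the given features.)

ɾ, ɱ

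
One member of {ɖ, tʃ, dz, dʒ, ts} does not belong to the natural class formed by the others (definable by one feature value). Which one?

ɖ

[delayed release] (equivalently [strident]) groups all but one: /tʃ, dʒ, dz, ts/ share [+delayed release] while /ɖ/ (voiced retroflex stop) alone is [−delayed release]. Removing any other segment would not leave a single-feature class that excludes it.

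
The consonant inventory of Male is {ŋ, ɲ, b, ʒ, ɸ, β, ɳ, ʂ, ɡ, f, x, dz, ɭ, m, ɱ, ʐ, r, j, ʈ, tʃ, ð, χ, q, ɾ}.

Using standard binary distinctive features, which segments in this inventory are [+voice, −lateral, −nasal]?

b, ʒ, β, ɡ, dz, ʐ, r, j, ð, ɾ

Checking each segment against [+voice], [−lateral], [−nasal]: /b/ (voiced bilabial stop), /ʒ/ (voiced postalveolar fricative), /β/ (voiced bilabial fricative), /ɡ/ (voiced velar stop), /dz/ (voiced alveolar affricate), /ʐ/ (voiced retroflex fricative), among others, satisfy every feature; every other segment in the inventory fails at least one.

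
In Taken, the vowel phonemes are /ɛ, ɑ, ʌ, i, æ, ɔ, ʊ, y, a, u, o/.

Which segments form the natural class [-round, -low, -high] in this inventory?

ɛ, ʌ

First, the [-round] segments are /ɛ, ɑ, ʌ, i, æ, a/.
Of those, [-low] gives /ɛ, ʌ, i/.
Intersecting with [-high] leaves /ɛ, ʌ/.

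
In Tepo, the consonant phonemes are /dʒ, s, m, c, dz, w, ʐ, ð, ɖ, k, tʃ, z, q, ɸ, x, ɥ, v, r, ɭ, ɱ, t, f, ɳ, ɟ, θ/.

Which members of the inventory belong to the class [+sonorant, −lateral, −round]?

m, r, ɱ, ɳ

Among the inventory, the [+sonorant] segments are /m, w, ɥ, r, ɭ, ɱ, ɳ/.
Of those, [−lateral] gives /m, w, ɥ, r, ɱ, ɳ/.
Intersecting with [−round] leaves /m, r, ɱ, ɳ/.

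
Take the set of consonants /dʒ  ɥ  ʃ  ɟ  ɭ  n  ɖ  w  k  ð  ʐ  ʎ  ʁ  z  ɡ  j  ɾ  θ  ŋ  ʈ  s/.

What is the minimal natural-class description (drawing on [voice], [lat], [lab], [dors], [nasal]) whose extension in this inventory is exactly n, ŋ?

[+nasal]

Every target segment is [+nasal] and no other inventory member is, so one feature is enough.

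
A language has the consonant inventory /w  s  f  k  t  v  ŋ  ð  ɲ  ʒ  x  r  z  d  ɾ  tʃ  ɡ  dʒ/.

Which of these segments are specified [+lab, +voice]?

w, v

The [+labial] segments are /w, f, v/.
Intersecting with [+voice] leaves /w, v/.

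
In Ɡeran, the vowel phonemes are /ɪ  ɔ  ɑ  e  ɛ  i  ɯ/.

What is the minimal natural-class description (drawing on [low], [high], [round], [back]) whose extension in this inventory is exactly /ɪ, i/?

The class [+high], [-back] has exactly /ɪ, i/ as its extension in this inventory. No smaller conjunction from the listed features achieves this: [-back] alone would also admit /e, ɛ/; [+high] alone would also admit /ɯ/; and checking the remaining single features turns up none with this extension.

[+high, -back]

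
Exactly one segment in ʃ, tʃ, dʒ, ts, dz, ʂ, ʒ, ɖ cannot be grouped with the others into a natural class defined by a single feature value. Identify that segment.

[strident] groups all but one: /dʒ, ʒ, tʃ, ʂ, ts, dz, ʃ/ share [+strident] while /ɖ/ (voiced retroflex stop) alone is [−strident]. Removing any other segment would not leave a single-feature class that excludes it.

ɖ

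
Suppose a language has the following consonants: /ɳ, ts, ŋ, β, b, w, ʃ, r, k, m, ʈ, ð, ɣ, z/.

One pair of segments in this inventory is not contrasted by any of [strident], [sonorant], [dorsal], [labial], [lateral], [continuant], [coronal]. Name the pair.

On the given features, /ʃ/ and /z/ have an identical profile: [+strident], [-sonorant], [-dorsal], [-labial], [-lateral], [+continuant], [+coronal]. No other two segments in the inventory coincide on all 7 features. (They do differ in [voice], [anterior] and [distributed], which are not among the given features.)

ʃ, z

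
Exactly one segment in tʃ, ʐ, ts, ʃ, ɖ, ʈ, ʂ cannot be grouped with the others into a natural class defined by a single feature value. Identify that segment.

/ɖ, ʂ, ʈ, tʃ, ʃ, ʐ/ are all [-anterior], but /ts/ (voiceless alveolar affricate) is [+anterior]. No other single segment can be removed to leave a set sharing one feature value that the removed segment lacks, so /ts/ is the odd one out.

ts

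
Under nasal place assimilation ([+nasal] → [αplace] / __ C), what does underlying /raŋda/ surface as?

The only nasal preceding a consonant is /ŋ/ before /d/. /d/ is [+coronal], so /ŋ/ → /n/, giving [randa].

[randa]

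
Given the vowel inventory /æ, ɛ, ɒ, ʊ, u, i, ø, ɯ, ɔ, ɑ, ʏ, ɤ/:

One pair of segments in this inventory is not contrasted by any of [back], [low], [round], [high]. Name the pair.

On the given features, /u/ and /ʊ/ have an identical profile: [+back], [-low], [+round], [+high]. No other two segments in the inventory coincide on all 4 features. (They do differ in [tense], which is not among the given features.)

u, ʊ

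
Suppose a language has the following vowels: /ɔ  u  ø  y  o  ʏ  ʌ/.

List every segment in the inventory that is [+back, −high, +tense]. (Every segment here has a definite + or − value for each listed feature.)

o

Eliminate segments failing any feature: /ɔ, ʌ/ are [−tense]; /u/ is [+high]; /ø, y, ʏ/ are [−back]. The remaining /o/ satisfy [+back], [−high], [+tense].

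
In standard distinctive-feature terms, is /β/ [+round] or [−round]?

/β/ is the voiced bilabial fricative, hence [−round].

[−round]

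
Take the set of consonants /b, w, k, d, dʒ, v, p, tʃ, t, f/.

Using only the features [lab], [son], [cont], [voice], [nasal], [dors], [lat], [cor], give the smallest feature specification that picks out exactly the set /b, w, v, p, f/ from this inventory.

Every target segment is [+labial] and no other inventory member is, so one feature is enough.

[+lab]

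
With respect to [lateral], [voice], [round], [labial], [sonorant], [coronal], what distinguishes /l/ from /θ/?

The two segments share [−round], [−labial], [+coronal]. The only features from the list on which they differ: /l/ is [+sonorant] while /θ/ is [−sonorant]; /l/ is [+voice] while /θ/ is [−voice]; /l/ is [+lateral] while /θ/ is [−lateral].

[sonorant], [voice], [lateral]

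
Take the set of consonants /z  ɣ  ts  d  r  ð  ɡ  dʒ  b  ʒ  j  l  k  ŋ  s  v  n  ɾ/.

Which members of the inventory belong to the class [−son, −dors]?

z, ts, d, ð, dʒ, b, ʒ, s, v

Among the inventory, the [−sonorant] segments are /z, ɣ, ts, d, ð, ɡ, dʒ, b, ʒ, k, s, v/.
Among these, [−dorsal] leaves /z, ts, d, ð, dʒ, b, ʒ, s, v/.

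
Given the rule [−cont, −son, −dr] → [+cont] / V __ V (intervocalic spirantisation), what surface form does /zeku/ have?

Only /k/ occurs between two vowels (/e/ __ /u/) and matches the structural description. It is a voiceless velar stop, so [−cont, −son, −dr] holds; changing it to [+continuant] with all other features held fixed yields /x/ (voiceless velar fricative). No other segment meets both the structural description and the environment, so the output is [zexu].

[zexu]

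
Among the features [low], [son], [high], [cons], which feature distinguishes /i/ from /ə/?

[high]

The two segments share [-low], [+sonorant], [-consonantal]. The only feature from the list on which they differ: /i/ is [+high] while /ə/ is [-high].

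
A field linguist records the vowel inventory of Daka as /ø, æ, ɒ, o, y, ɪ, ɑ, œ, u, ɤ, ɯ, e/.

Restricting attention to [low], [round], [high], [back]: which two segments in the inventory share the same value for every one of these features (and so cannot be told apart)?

/ø/ (mid front rounded tense vowel) and /œ/ (mid front rounded lax vowel) are both [−low], [+round], [−high], [−back], so none of the listed features separates them. (They do differ in [tense], which is not among the given features.) Every other pair in the inventory differs on at least one listed feature.

ø, œ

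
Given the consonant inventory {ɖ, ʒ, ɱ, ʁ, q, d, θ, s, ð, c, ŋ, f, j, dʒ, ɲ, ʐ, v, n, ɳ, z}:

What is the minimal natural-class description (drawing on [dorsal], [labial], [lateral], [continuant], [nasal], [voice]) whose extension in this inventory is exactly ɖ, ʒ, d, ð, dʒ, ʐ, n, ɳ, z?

/ɖ, ʒ, d, ð, dʒ, ʐ, n, ɳ, z/ are all [+voice], [−labial], [−dorsal], and no other segment in the inventory matches all three values. Dropping any one of them over-generates: [−labial, −dorsal] alone would also admit /θ, s/; [+voice, −dorsal] alone would also admit /ɱ, v/; [+voice, −labial] alone would also admit /ʁ, ŋ, j, ɲ/. No other combination of two listed features picks out exactly this set either, so fewer than three features will not do.

[+voice, −labial, −dorsal]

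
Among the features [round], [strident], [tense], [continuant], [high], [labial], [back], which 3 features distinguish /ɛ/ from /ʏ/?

/ɛ/ is the mid front unrounded lax vowel and /ʏ/ is the high front rounded lax vowel. Both are [−strident], [−tense], [+continuant], [−back]. /ɛ/ is [−labial] while /ʏ/ is [+labial]; /ɛ/ is [−round] while /ʏ/ is [+round]; /ɛ/ is [−high] while /ʏ/ is [+high], so the distinguishing features are [labial], [round], [high].

[labial], [round], [high]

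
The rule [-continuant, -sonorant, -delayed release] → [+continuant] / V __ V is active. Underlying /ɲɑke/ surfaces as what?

[ɲɑxe]

The only segment in the rule's environment that also matches [-continuant, -sonorant, -delayed release] is /k/. Applying [+continuant] turns the voiceless velar stop into /x/ (voiceless velar fricative), giving [ɲɑxe].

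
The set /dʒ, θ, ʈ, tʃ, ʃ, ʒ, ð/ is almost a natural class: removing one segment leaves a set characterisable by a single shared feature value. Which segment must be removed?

The remaining segments after removing /ʈ/ share [+distributed]; /ʈ/ (voiceless retroflex stop) is [-distributed]. For every other candidate removal, the leftover set fails to share any single feature value that the removed segment lacks.

ʈ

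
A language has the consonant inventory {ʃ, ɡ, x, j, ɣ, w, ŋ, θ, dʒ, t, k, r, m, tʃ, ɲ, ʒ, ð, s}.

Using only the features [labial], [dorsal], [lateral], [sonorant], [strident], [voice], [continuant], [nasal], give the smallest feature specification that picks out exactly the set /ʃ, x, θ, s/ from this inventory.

[−voice, +continuant]

Every target segment is [−voice], [+continuant]; each remaining inventory member fails at least one of these. Each conjunct is needed — [+continuant] alone would also admit /j, ɣ, w, r, …/; [−voice] alone would also admit /t, k, tʃ/ — and no other single listed feature has exactly this extension, so two is the minimum.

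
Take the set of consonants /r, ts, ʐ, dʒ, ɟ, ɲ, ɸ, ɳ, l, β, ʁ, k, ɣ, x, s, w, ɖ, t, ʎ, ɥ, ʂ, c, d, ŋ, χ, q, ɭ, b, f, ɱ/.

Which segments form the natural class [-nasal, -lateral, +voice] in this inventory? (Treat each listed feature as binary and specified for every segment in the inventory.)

The [-nasal] segments are /r, ts, ʐ, dʒ, ɟ, ɸ, l, β, ʁ, k, ɣ, x, s, w, ɖ, t, ʎ, ɥ, ʂ, c, d, χ, q, ɭ, b, f/.
Of those, [-lateral] gives /r, ts, ʐ, dʒ, ɟ, ɸ, β, ʁ, k, ɣ, x, s, w, ɖ, t, ɥ, ʂ, c, d, χ, q, b, f/.
Of those, [+voice] leaves /r, ʐ, dʒ, ɟ, β, ʁ, ɣ, w, ɖ, ɥ, d, b/.

r, ʐ, dʒ, ɟ, β, ʁ, ɣ, w, ɖ, ɥ, d, b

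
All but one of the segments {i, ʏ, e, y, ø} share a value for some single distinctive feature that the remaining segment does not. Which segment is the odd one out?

The remaining segments after removing /ʏ/ share [+tense]; /ʏ/ (high front rounded lax vowel) is [-tense]. For every other candidate removal, the leftover set fails to share any single feature value that the removed segment lacks.

ʏ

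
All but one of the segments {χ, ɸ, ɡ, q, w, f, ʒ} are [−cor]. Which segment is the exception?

ʒ

Every segment except /ʒ/ is [−coronal]. /ʒ/ (voiced postalveolar fricative) is [+coronal], so it is the exception.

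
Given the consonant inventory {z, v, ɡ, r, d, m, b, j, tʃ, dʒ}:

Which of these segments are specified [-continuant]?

ɡ, d, m, b, tʃ, dʒ

The feature [continuant] marks segments produced without complete oral closure. In this inventory /ɡ, d, m, b, tʃ, dʒ/ lack that property, so they are [-continuant]; /z, v, r, j/ are [+continuant].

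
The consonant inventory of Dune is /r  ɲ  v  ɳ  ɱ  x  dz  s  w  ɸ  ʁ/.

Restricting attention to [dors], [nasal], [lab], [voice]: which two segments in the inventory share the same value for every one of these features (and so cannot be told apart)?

Both /r/ and /dz/ are [−dorsal], [−nasal], [−labial], [+voice]. Since the list omits [sonorant], [continuant] and [strident] — which do distinguish the alveolar trill from the voiced alveolar affricate — this pair collapses; all other pairs remain distinct.

r, dz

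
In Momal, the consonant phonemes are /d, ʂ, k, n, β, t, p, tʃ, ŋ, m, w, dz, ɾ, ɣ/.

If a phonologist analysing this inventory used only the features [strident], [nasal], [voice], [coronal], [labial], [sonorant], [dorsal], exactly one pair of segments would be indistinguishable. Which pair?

Both /ʂ/ and /tʃ/ are [+strident], [−nasal], [−voice], [+coronal], [−labial], [−sonorant], [−dorsal]. Since the list omits [continuant] and [distributed] — which do distinguish the voiceless retroflex fricative from the voiceless postalveolar affricate — this pair collapses; all other pairs remain distinct.

ʂ, tʃ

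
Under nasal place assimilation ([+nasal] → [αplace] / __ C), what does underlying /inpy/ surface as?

In /inpy/, the nasal /n/ precedes /p/, which is [+labial]. The nasal assimilates in place, becoming the [+labial] nasal /m/. The surface form is [impy].

[impy]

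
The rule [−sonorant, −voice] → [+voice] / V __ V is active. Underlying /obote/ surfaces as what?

/t/ satisfies [−sonorant, −voice] and sits in V __ V. The [+voice] counterpart of the voiceless alveolar stop is /d/. Other segments in /obote/ either fail the structural description or are not in the environment, so the surface form is [obode].

[obode]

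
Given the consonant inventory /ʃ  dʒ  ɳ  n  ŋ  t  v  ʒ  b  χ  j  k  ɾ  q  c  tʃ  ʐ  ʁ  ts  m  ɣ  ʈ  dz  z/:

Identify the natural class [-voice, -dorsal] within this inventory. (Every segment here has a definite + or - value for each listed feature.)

ʃ, t, tʃ, ts, ʈ

Checking each segment against [-voice], [-dorsal]: /ʃ/ (voiceless postalveolar fricative), /t/ (voiceless alveolar stop), /tʃ/ (voiceless postalveolar affricate), /ts/ (voiceless alveolar affricate), /ʈ/ (voiceless retroflex stop) satisfy every feature; every other segment in the inventory fails at least one.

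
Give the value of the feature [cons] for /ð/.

[+consonantal]

/ð/ is the voiced dental fricative. The feature [consonantal] marks segments produced with a major constriction in the vocal tract; /ð/ has this property, so it is [+consonantal].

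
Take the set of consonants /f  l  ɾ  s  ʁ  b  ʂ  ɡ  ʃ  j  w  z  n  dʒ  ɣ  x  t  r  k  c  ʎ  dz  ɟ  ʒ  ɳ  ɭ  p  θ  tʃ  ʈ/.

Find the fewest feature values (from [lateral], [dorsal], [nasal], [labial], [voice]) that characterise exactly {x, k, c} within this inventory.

The class [−voice], [+dorsal] has exactly /x, k, c/ as its extension in this inventory. No smaller conjunction from the listed features achieves this: [+dorsal] alone would also admit /ʁ, ɡ, j, w, …/; [−voice] alone would also admit /f, s, ʂ, ʃ, …/; and checking the remaining single features turns up none with this extension.

[−voice, +dorsal]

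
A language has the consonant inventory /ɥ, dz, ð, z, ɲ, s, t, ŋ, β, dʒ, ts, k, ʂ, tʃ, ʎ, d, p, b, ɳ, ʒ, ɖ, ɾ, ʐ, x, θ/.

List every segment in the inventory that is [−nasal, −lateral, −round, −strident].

Checking each segment against [−nasal], [−lateral], [−round], [−strident]: /ð/ (voiced dental fricative), /t/ (voiceless alveolar stop), /β/ (voiced bilabial fricative), /k/ (voiceless velar stop), /d/ (voiced alveolar stop), /p/ (voiceless bilabial stop), among others, satisfy every feature; every other segment in the inventory fails at least one.

ð, t, β, k, d, p, b, ɖ, ɾ, x, θ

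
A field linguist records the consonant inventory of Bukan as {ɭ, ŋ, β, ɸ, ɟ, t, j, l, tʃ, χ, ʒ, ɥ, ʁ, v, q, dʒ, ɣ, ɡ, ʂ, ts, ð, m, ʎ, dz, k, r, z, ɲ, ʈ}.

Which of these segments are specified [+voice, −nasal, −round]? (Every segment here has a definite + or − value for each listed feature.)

ɭ, β, ɟ, j, l, ʒ, ʁ, v, dʒ, ɣ, ɡ, ð, ʎ, dz, r, z

Checking each segment against [+voice], [−nasal], [−round]: /ɭ/ (retroflex lateral approximant), /β/ (voiced bilabial fricative), /ɟ/ (voiced palatal stop), /j/ (palatal glide), /l/ (alveolar lateral approximant), /ʒ/ (voiced postalveolar fricative), among others, satisfy every feature; every other segment in the inventory fails at least one.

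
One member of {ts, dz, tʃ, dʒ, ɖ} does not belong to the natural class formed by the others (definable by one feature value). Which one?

ɖ

[delayed release] (equivalently [strident]) groups all but one: /ts, dz, tʃ, dʒ/ share [+delayed release] while /ɖ/ (voiced retroflex stop) alone is [−delayed release]. Removing any other segment would not leave a single-feature class that excludes it.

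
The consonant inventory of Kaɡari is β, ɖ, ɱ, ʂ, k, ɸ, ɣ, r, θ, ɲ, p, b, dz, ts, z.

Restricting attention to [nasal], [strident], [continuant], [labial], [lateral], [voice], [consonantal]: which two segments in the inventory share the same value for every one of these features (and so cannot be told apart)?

Both /ɣ/ and /r/ are [−nasal], [−strident], [+continuant], [−labial], [−lateral], [+voice], [+consonantal]. Since the list omits [sonorant], [coronal] and [dorsal] — which do distinguish the voiced velar fricative from the alveolar trill — this pair collapses; all other pairs remain distinct.

ɣ, r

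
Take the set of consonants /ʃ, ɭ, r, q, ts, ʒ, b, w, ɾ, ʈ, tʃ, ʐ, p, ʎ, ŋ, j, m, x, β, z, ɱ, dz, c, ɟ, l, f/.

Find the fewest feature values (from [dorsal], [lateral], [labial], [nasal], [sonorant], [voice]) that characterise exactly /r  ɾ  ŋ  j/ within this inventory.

/r, ɾ, ŋ, j/ are all [+sonorant], [-lateral], [-labial], and no other segment in the inventory matches all three values. Dropping any one of them over-generates: [-lateral, -labial] alone would also admit /ʃ, q, ts, ʒ, …/; [+sonorant, -labial] alone would also admit /ɭ, ʎ, l/; [+sonorant, -lateral] alone would also admit /w, m, ɱ/. No other combination of two listed features picks out exactly this set either, so fewer than three features will not do.

[+sonorant, -lateral, -labial]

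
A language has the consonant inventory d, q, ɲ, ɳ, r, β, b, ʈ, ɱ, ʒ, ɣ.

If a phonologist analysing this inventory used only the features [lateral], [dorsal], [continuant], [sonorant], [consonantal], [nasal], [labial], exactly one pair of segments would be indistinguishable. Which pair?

Both /d/ and /ʈ/ are [-lateral], [-dorsal], [-continuant], [-sonorant], [+consonantal], [-nasal], [-labial]. Since the list omits [voice] and [anterior] — which do distinguish the voiced alveolar stop from the voiceless retroflex stop — this pair collapses; all other pairs remain distinct.

d, ʈ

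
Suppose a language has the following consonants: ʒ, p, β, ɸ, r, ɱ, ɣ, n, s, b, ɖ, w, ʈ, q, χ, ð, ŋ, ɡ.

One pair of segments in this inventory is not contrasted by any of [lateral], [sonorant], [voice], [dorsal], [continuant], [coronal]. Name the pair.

On the given features, /ð/ and /ʒ/ have an identical profile: [−lateral], [−sonorant], [+voice], [−dorsal], [+continuant], [+coronal]. No other two segments in the inventory coincide on all 6 features. (They do differ in [strident] and [anterior], which are not among the given features.)

ð, ʒ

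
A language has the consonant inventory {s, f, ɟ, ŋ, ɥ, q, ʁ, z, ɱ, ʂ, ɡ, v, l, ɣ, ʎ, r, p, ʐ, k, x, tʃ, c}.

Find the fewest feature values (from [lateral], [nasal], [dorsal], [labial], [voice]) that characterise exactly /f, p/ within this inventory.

[−voice, +labial]

The class [−voice], [+labial] has exactly /f, p/ as its extension in this inventory. No smaller conjunction from the listed features achieves this: [+labial] alone would also admit /ɥ, ɱ, v/; [−voice] alone would also admit /s, q, ʂ, k, …/; and checking the remaining single features turns up none with this extension.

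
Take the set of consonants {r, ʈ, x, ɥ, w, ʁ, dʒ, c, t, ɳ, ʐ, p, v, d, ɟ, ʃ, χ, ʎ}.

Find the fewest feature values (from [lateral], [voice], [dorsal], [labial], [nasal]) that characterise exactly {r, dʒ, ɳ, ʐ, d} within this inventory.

[+voice, −labial, −dorsal]

/r, dʒ, ɳ, ʐ, d/ are all [+voice], [−labial], [−dorsal], and no other segment in the inventory matches all three values. Dropping any one of them over-generates: [−labial, −dorsal] alone would also admit /ʈ, t, ʃ/; [+voice, −dorsal] alone would also admit /v/; [+voice, −labial] alone would also admit /ʁ, ɟ, ʎ/. No other combination of two listed features picks out exactly this set either, so fewer than three features will not do.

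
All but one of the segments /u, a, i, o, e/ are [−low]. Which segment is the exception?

/e, u, o, i/ are all [−low]; /a/ (low unrounded vowel) is [+low].

a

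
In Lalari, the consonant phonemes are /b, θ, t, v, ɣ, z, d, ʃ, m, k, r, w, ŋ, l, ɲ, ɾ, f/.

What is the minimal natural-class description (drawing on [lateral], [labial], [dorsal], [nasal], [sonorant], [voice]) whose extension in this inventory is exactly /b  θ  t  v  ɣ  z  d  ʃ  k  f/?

Every target segment is [−sonorant] and no other inventory member is, so one feature is enough.

[−sonorant]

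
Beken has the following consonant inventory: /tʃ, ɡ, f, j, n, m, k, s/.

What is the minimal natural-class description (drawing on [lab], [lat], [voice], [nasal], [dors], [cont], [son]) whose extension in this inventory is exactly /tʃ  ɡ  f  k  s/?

Every target segment is [-sonorant] and no other inventory member is, so one feature is enough.

[-son]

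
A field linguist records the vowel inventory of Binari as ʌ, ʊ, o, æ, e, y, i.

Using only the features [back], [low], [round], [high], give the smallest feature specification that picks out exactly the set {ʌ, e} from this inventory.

[−high, −low, −round]

Every target segment is [−high], [−low], [−round]; each remaining inventory member fails at least one of these. Each conjunct is needed — [−low, −round] alone would also admit /i/; [−high, −round] alone would also admit /æ/; [−high, −low] alone would also admit /o/ — and no other combination of two listed features has exactly this extension, so three is the minimum.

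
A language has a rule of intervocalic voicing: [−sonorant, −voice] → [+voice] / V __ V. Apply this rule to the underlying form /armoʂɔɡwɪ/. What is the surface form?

[armoʐɔɡwɪ]

The only segment in the rule's environment that also matches [−sonorant, −voice] is /ʂ/. Applying [+voice] turns the voiceless retroflex fricative into /ʐ/ (voiced retroflex fricative), giving [armoʐɔɡwɪ].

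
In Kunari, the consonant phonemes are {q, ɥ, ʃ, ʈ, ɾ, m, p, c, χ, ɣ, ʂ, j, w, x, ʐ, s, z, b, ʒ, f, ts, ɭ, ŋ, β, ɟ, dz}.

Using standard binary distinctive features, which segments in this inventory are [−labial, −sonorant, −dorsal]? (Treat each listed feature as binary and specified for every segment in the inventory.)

ʃ, ʈ, ʂ, ʐ, s, z, ʒ, ts, dz

Among the inventory, the [−labial] segments are /q, ʃ, ʈ, ɾ, c, χ, ɣ, ʂ, j, x, ʐ, s, z, ʒ, ts, ɭ, ŋ, ɟ, dz/.
Intersecting with [−sonorant] gives /q, ʃ, ʈ, c, χ, ɣ, ʂ, x, ʐ, s, z, ʒ, ts, ɟ, dz/.
Intersecting with [−dorsal] leaves /ʃ, ʈ, ʂ, ʐ, s, z, ʒ, ts, dz/.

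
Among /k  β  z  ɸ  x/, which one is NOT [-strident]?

Every segment except /z/ is [-strident]. /z/ (voiced alveolar fricative) is [+strident], so it is the exception.

z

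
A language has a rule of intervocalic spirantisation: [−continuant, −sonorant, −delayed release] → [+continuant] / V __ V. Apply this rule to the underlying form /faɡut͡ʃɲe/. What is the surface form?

[faɣut͡ʃɲe]

Only /ɡ/ occurs between two vowels (/a/ __ /u/) and matches the structural description. It is a voiced velar stop, so [−continuant, −sonorant, −delayed release] holds; changing it to [+continuant] with all other features held fixed yields /ɣ/ (voiced velar fricative). No other segment meets both the structural description and the environment, so the output is [faɣut͡ʃɲe].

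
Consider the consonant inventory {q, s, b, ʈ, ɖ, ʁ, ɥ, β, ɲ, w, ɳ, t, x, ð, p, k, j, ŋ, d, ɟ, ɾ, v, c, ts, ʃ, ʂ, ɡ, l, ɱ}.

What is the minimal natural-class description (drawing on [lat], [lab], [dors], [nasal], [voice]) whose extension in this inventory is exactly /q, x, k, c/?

/q, x, k, c/ are all [−voice], [+dorsal], and no other segment in the inventory matches both values. Dropping any one of them over-generates: [+dorsal] alone would also admit /ʁ, ɥ, ɲ, w, …/; [−voice] alone would also admit /s, ʈ, t, p, …/. No other single listed feature picks out exactly this set either, so fewer than two features will not do.

[−voice, +dors]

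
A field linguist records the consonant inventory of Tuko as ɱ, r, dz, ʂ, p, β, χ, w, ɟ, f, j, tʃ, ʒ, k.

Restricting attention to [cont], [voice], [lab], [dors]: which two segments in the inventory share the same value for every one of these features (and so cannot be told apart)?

r, ʒ

Both /r/ and /ʒ/ are [+continuant], [+voice], [−labial], [−dorsal]. Since the list omits [sonorant], [strident] and [anterior] — which do distinguish the alveolar trill from the voiced postalveolar fricative — this pair collapses; all other pairs remain distinct.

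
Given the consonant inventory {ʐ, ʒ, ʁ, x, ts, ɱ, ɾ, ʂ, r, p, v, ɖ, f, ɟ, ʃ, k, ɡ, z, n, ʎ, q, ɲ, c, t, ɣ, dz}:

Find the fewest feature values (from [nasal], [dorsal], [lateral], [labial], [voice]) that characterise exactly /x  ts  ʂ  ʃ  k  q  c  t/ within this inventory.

The class [-voice], [-labial] has exactly /x, ts, ʂ, ʃ, k, q, c, t/ as its extension in this inventory. No smaller conjunction from the listed features achieves this: [-labial] alone would also admit /ʐ, ʒ, ʁ, ɾ, …/; [-voice] alone would also admit /p, f/; and checking the remaining single features turns up none with this extension.

[-voice, -labial]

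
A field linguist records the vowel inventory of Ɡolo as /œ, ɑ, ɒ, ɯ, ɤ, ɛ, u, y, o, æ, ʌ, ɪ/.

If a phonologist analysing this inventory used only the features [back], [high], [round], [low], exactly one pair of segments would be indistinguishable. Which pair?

ʌ, ɤ

/ʌ/ (mid back unrounded lax vowel) and /ɤ/ (mid back unrounded tense vowel) are both [+back], [−high], [−round], [−low], so none of the listed features separates them. (They do differ in [tense], which is not among the given features.) Every other pair in the inventory differs on at least one listed feature.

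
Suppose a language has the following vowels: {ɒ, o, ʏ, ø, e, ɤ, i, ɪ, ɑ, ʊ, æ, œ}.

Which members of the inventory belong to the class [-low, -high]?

o, ø, e, ɤ, œ

The [-low] segments are /o, ʏ, ø, e, ɤ, i, ɪ, ʊ, œ/.
Of those, [-high] leaves /o, ø, e, ɤ, œ/.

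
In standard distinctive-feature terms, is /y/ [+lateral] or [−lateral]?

[−lateral]

/y/ is the high front rounded tense vowel. The feature [lateral] marks segments produced with airflow around the side(s) of the tongue; /y/ lacks this property, so it is [−lateral].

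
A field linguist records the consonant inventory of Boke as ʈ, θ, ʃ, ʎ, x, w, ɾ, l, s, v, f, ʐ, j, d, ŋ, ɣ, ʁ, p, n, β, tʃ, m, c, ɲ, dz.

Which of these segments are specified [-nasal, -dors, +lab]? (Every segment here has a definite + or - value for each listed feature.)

v, f, p, β

First, the [-nasal] segments are /ʈ, θ, ʃ, ʎ, x, w, ɾ, l, s, v, f, ʐ, j, d, ɣ, ʁ, p, β, tʃ, c, dz/.
Of those, [-dorsal] gives /ʈ, θ, ʃ, ɾ, l, s, v, f, ʐ, d, p, β, tʃ, dz/.
Then [+labial] leaves /v, f, p, β/.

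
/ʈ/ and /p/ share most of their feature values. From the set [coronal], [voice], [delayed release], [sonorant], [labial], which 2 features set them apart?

The two segments share [−voice], [−delayed release], [−sonorant]. The only features from the list on which they differ: /ʈ/ is [−labial] while /p/ is [+labial]; /ʈ/ is [+coronal] while /p/ is [−coronal].

[labial], [coronal]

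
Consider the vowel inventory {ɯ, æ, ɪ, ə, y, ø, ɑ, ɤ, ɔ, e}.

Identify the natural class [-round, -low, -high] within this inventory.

ə, ɤ, e

Eliminate segments failing any feature: /ɯ, ɪ/ are [+high]; /æ, ɑ/ are [+low]; /y, ø, ɔ/ are [+round]. The remaining /ə, ɤ, e/ satisfy [-round], [-low], [-high].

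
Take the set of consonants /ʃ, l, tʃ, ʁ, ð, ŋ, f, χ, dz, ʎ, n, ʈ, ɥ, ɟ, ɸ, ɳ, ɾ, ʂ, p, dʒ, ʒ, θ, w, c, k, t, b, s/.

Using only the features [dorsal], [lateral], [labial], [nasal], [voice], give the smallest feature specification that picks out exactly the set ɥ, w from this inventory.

[+labial, +dorsal]

The class [+labial], [+dorsal] has exactly /ɥ, w/ as its extension in this inventory. No smaller conjunction from the listed features achieves this: [+dorsal] alone would also admit /ʁ, ŋ, χ, ʎ, …/; [+labial] alone would also admit /f, ɸ, p, b/; and checking the remaining single features turns up none with this extension.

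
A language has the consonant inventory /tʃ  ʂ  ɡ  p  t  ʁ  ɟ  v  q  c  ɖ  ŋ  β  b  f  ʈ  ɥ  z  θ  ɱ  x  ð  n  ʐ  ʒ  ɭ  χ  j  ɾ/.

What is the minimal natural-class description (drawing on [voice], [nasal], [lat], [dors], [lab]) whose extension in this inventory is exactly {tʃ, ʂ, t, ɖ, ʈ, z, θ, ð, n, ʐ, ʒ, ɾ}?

[−lat, −lab, −dors]

Every target segment is [−lateral], [−labial], [−dorsal]; each remaining inventory member fails at least one of these. Each conjunct is needed — [−labial, −dorsal] alone would also admit /ɭ/; [−lateral, −dorsal] alone would also admit /p, v, β, b, …/; [−lateral, −labial] alone would also admit /ɡ, ʁ, ɟ, q, …/ — and no other combination of two listed features has exactly this extension, so three is the minimum.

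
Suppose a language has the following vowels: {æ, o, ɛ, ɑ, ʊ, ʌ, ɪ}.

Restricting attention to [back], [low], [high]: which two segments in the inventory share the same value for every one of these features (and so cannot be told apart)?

o, ʌ

/o/ (mid back rounded tense vowel) and /ʌ/ (mid back unrounded lax vowel) are both [+back], [−low], [−high], so none of the listed features separates them. (They do differ in [labial], [round] and [tense], which are not among the given features.) Every other pair in the inventory differs on at least one listed feature.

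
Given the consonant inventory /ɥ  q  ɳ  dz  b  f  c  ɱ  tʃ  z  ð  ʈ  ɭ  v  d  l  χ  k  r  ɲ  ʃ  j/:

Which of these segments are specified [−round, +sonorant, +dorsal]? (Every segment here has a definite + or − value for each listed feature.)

Eliminate segments failing any feature: /ɥ/ is [+round]; /q, dz, b, f, c, tʃ, z, ð, ʈ, v, d, χ, k, ʃ/ are [−sonorant]; /ɳ, ɱ, ɭ, l, r/ are [−dorsal]. The remaining /ɲ, j/ satisfy [−round], [+sonorant], [+dorsal].

ɲ, j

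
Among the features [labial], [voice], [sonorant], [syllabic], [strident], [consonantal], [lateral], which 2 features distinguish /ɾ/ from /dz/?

[sonorant], [strident]

/ɾ/ (alveolar tap) and /dz/ (voiced alveolar affricate) agree on [-labial], [+voice], [-syllabic], [+consonantal], [-lateral]. They differ on [sonorant] (/ɾ/ [+], /dz/ [-]), [strident] (/ɾ/ [-], /dz/ [+]).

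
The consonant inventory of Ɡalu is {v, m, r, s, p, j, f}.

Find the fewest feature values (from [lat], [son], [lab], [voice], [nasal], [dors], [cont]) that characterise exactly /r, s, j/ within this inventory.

Every target segment is [−labial] and no other inventory member is, so one feature is enough.

[−lab]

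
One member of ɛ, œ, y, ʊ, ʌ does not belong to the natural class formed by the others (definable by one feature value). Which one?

[tense] groups all but one: /ʊ, ʌ, ɛ, œ/ share [-tense] while /y/ (high front rounded tense vowel) alone is [+tense]. Removing any other segment would not leave a single-feature class that excludes it.

y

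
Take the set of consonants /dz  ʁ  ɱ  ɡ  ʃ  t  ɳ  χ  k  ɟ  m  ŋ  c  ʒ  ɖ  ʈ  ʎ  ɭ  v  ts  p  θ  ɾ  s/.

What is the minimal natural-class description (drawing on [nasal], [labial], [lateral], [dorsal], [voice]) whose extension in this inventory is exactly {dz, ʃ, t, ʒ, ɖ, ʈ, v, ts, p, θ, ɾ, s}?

[−nasal, −lateral, −dorsal]

/dz, ʃ, t, ʒ, ɖ, ʈ, v, ts, p, θ, ɾ, s/ are all [−nasal], [−lateral], [−dorsal], and no other segment in the inventory matches all three values. Dropping any one of them over-generates: [−lateral, −dorsal] alone would also admit /ɱ, ɳ, m/; [−nasal, −dorsal] alone would also admit /ɭ/; [−nasal, −lateral] alone would also admit /ʁ, ɡ, χ, k, …/. No other combination of two listed features picks out exactly this set either, so fewer than three features will not do.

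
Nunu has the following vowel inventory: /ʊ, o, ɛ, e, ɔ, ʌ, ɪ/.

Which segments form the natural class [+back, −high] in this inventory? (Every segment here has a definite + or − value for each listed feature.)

o, ɔ, ʌ

Eliminate segments failing any feature: /ʊ/ is [+high]; /ɛ, e, ɪ/ are [−back]. The remaining /o, ɔ, ʌ/ satisfy [+back], [−high].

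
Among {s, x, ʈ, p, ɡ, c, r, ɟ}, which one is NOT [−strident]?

s

/s/ is the voiceless alveolar fricative, which is [+strident]; the rest — /ʈ, r, p, ɟ, c, ɡ, x/ — are [−strident].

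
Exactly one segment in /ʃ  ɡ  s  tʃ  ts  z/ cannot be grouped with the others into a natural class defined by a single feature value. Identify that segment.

ɡ

[strident] (equivalently [coronal], [dorsal]) groups all but one: /ʃ, tʃ, z, ts, s/ share [+strident] while /ɡ/ (voiced velar stop) alone is [-strident]. Removing any other segment would not leave a single-feature class that excludes it.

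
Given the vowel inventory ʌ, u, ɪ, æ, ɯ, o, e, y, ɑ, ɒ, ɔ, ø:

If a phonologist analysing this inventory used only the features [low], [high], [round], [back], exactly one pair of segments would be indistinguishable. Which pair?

Both /ɔ/ and /o/ are [-low], [-high], [+round], [+back]. Since the list omits [tense] — which does distinguish the mid back rounded lax vowel from the mid back rounded tense vowel — this pair collapses; all other pairs remain distinct.

ɔ, o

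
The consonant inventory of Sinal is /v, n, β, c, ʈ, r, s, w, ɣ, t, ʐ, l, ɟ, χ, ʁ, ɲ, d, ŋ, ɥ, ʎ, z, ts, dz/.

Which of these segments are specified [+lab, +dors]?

w, ɥ

Checking each segment against [+labial], [+dorsal]: /w/ (labial-velar glide), /ɥ/ (labial-palatal glide) satisfy every feature; every other segment in the inventory fails at least one.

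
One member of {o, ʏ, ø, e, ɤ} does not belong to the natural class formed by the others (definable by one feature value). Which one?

ʏ

/ɤ, e, o, ø/ are all [+tense], but /ʏ/ (high front rounded lax vowel) is [-tense]. No other single segment can be removed to leave a set sharing one feature value that the removed segment lacks, so /ʏ/ is the odd one out.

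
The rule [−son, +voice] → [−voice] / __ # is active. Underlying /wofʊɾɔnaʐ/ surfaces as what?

The only segment in the rule's environment that also matches [−son, +voice] is /ʐ/. Applying [−voice] turns the voiced retroflex fricative into /ʂ/ (voiceless retroflex fricative), giving [wofʊɾɔnaʂ].

[wofʊɾɔnaʂ]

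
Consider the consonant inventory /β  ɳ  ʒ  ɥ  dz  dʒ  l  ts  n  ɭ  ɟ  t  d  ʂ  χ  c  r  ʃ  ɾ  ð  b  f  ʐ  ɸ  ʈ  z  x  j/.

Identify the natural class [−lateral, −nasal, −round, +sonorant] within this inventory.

r, ɾ, j

Eliminate segments failing any feature: /β, ʒ, dz, dʒ, ts, ɟ, t, d, ʂ, χ, c, ʃ, ð, b, f, ʐ, ɸ, ʈ, z, x/ are [−sonorant]; /ɳ, n/ are [+nasal]; /ɥ/ is [+round]; /l, ɭ/ are [+lateral]. The remaining /r, ɾ, j/ satisfy [−lateral], [−nasal], [−round], [+sonorant].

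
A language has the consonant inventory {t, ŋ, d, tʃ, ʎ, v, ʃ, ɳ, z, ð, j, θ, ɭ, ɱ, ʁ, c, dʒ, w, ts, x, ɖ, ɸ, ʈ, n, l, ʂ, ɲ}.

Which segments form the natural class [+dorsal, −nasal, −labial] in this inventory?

Checking each segment against [+dorsal], [−nasal], [−labial]: /ʎ/ (palatal lateral approximant), /j/ (palatal glide), /ʁ/ (voiced uvular fricative), /c/ (voiceless palatal stop), /x/ (voiceless velar fricative) satisfy every feature; every other segment in the inventory fails at least one.

ʎ, j, ʁ, c, x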